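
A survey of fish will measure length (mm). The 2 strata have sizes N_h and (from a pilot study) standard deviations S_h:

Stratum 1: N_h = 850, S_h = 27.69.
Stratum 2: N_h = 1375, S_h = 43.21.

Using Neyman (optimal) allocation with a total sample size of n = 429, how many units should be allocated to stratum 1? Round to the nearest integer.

Neyman allocation: n_h = n · N_h S_h / Σ N_i S_i, with n = 429.
  stratum 1: N_h·S_h = 850·27.69 = 23536.50
  stratum 2: N_h·S_h = 1375·43.21 = 59413.75
Σ N_h S_h = 82950.25
n for stratum 1 = 429·23536.50/82950.25 = 121.725 → 122

122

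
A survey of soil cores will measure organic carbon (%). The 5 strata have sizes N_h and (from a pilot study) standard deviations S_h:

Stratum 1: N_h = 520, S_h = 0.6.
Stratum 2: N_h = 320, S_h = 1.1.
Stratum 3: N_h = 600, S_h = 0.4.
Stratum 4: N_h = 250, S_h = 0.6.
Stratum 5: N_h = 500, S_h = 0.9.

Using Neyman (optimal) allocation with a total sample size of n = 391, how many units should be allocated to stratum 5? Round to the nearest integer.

Neyman allocation: n_h = n · N_h S_h / Σ N_i S_i, with n = 391.
  stratum 1: N_h·S_h = 520·0.6 = 312.00
  stratum 2: N_h·S_h = 320·1.1 = 352.00
  stratum 3: N_h·S_h = 600·0.4 = 240.00
  stratum 4: N_h·S_h = 250·0.6 = 150.00
  stratum 5: N_h·S_h = 500·0.9 = 450.00
Σ N_h S_h = 1504.00
n for stratum 5 = 391·450.00/1504.00 = 116.988 → 117

117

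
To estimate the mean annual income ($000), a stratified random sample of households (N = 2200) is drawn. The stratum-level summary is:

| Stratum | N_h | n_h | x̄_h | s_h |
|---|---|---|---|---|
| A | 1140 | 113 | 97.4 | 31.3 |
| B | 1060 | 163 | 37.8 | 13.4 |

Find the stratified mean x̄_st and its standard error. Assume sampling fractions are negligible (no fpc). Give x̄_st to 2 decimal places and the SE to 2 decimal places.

x̄_st = Σ W_h x̄_h = (1140·97.4 + 1060·37.8)/2200 = 68.68364
V̂(x̄_st) = Σ W_h² s_h²/n_h, with W_h = N_h/N and N = 2200:
  stratum A: (1140/2200)²·31.3²/113 = 2.32795
  stratum B: (1060/2200)²·13.4²/163 = 0.255734
V̂(x̄_st) = 2.58369
SE(x̄_st) = √2.58369 = 1.60739

x̄_st ≈ 68.68, SE ≈ 1.61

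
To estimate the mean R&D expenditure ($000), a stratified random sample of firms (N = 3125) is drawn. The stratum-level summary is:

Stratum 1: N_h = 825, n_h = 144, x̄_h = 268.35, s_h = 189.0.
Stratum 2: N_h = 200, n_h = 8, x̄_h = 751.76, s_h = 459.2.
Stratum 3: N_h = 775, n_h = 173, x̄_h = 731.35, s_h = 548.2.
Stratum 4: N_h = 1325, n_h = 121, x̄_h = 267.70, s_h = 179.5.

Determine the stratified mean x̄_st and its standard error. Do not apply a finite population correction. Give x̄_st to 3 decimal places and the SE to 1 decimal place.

x̄_st ≈ 413.837, SE ≈ 16.7

x̄_st = Σ W_h x̄_h = (825·268.35 + 200·751.76 + 775·731.35 + 1325·267.70)/3125 = 413.83664
V̂(x̄_st) = Σ W_h² s_h²/n_h, with W_h = N_h/N and N = 3125:
  stratum 1: (825/3125)²·189.0²/144 = 17.289
  stratum 2: (200/3125)²·459.2²/8 = 107.963
  stratum 3: (775/3125)²·548.2²/173 = 106.84
  stratum 4: (1325/3125)²·179.5²/121 = 47.8713
V̂(x̄_st) = 279.963
SE(x̄_st) = √279.963 = 16.7321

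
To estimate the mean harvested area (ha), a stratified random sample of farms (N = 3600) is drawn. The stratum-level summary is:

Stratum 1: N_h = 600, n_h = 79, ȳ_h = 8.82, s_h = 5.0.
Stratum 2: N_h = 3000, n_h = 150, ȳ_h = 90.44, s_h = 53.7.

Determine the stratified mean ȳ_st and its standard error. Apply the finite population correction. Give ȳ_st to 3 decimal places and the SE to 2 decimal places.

ȳ_st = Σ W_h ȳ_h = (600·8.82 + 3000·90.44)/3600 = 76.83667
V̂(ȳ_st) = Σ W_h² (1 − n_h/N_h) s_h²/n_h, with W_h = N_h/N and N = 3600:
  stratum 1: (600/3600)²·(1 − 79/600)·5.0²/79 = 0.00763303
  stratum 2: (3000/3600)²·(1 − 150/3000)·53.7²/150 = 12.6829
V̂(ȳ_st) = 12.6905
SE(ȳ_st) = √12.6905 = 3.56238

ȳ_st ≈ 76.837, SE ≈ 3.56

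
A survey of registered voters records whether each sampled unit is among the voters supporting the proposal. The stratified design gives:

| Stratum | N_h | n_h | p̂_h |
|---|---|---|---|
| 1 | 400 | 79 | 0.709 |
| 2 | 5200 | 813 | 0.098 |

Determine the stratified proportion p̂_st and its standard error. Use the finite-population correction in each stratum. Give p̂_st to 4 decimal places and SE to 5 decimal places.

p̂_st ≈ 0.1416, SE ≈ 0.00949

N = 5600; stratum weights W_h = N_h/N.
p̂_st = Σ W_h p̂_h = (400·0.709 + 5200·0.098)/5600 = 0.14164
V̂(p̂_st) = Σ W_h² (1 − n_h/N_h) p̂_h(1−p̂_h)/(n_h−1):
  stratum 1: (400/5600)²·(1 − 79/400)·0.709·0.291/78 = 1.08301e-05
  stratum 2: (5200/5600)²·(1 − 813/5200)·0.098·0.902/812 = 7.91902e-05
V̂(p̂_st) = 9.00203e-05; SE = √V̂ = 0.0094879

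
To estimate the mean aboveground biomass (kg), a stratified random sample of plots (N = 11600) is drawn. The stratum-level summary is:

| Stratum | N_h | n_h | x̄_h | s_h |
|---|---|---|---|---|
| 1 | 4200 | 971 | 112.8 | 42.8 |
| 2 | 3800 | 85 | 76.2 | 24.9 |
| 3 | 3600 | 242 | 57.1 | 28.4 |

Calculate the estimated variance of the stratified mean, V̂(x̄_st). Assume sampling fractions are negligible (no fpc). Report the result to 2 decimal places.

V̂(x̄_st) ≈ 1.35

V̂(x̄_st) = Σ W_h² s_h²/n_h, with W_h = N_h/N and N = 11600:
  stratum 1: (4200/11600)²·42.8²/971 = 0.247315
  stratum 2: (3800/11600)²·24.9²/85 = 0.782764
  stratum 3: (3600/11600)²·28.4²/242 = 0.321004
V̂(x̄_st) = 1.35108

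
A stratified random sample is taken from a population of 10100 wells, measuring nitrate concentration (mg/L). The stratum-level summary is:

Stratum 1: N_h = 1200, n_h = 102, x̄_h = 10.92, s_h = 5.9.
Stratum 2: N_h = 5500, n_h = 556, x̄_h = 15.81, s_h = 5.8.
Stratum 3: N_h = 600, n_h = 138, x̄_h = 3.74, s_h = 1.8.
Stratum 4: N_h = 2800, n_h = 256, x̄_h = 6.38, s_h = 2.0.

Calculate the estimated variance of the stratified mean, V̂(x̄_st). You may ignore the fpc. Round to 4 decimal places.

V̂(x̄_st) = Σ W_h² s_h²/n_h, with W_h = N_h/N and N = 10100:
  stratum 1: (1200/10100)²·5.9²/102 = 0.00481752
  stratum 2: (5500/10100)²·5.8²/556 = 0.0179417
  stratum 3: (600/10100)²·1.8²/138 = 8.28563e-05
  stratum 4: (2800/10100)²·2.0²/256 = 0.00120086
V̂(x̄_st) = 0.0240429

V̂(x̄_st) ≈ 0.0240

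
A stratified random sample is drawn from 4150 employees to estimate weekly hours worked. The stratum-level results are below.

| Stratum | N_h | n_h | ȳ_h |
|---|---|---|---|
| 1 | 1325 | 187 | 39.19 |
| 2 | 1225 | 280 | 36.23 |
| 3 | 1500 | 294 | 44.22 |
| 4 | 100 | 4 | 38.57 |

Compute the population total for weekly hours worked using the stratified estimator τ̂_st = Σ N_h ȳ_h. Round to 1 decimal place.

τ̂_st ≈ 166495.5

τ̂_st = Σ N_h ȳ_h = 1325·39.19 + 1225·36.23 + 1500·44.22 + 100·38.57 = 166495.5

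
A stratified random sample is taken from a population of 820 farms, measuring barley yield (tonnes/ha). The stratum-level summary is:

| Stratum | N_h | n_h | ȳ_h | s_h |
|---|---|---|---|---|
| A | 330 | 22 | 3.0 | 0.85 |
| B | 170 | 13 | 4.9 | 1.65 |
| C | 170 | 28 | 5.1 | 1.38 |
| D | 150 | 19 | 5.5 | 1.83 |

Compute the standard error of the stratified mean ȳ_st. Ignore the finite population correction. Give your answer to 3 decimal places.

SE(ȳ_st) ≈ 0.152

V̂(ȳ_st) = Σ W_h² s_h²/n_h, with W_h = N_h/N and N = 820:
  stratum A: (330/820)²·0.85²/22 = 0.00531882
  stratum B: (170/820)²·1.65²/13 = 0.00900108
  stratum C: (170/820)²·1.38²/28 = 0.00292328
  stratum D: (150/820)²·1.83²/19 = 0.00589798
V̂(ȳ_st) = 0.0231412
SE(ȳ_st) = √0.0231412 = 0.152122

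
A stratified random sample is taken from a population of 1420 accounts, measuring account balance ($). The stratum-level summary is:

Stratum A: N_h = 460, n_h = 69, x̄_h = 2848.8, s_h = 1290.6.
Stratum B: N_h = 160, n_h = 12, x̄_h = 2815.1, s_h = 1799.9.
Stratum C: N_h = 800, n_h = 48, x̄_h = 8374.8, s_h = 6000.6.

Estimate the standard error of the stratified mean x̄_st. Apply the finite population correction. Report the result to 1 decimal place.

V̂(x̄_st) = Σ W_h² (1 − n_h/N_h) s_h²/n_h, with W_h = N_h/N and N = 1420:
  stratum A: (460/1420)²·(1 − 69/460)·1290.6²/69 = 2153.24
  stratum B: (160/1420)²·(1 − 12/160)·1799.9²/12 = 3170.45
  stratum C: (800/1420)²·(1 − 48/800)·6000.6²/48 = 223810
V̂(x̄_st) = 229134
SE(x̄_st) = √229134 = 478.679

SE(x̄_st) ≈ 478.7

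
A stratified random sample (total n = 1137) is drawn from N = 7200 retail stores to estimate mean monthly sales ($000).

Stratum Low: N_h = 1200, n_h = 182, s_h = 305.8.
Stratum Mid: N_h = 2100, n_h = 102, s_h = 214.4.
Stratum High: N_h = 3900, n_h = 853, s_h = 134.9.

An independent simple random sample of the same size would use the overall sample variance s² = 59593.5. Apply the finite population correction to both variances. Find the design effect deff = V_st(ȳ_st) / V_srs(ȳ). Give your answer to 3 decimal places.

V̂(ȳ_st) = Σ W_h² (1 − n_h/N_h) s_h²/n_h, with W_h = N_h/N and N = 7200:
  stratum Low: (1200/7200)²·(1 − 182/1200)·305.8²/182 = 12.1079
  stratum Mid: (2100/7200)²·(1 − 102/2100)·214.4²/102 = 36.4753
  stratum High: (3900/7200)²·(1 − 853/3900)·134.9²/853 = 4.89043
V_st = 53.4736
V_srs = (1 − 1137/7200)·59593.5/1137 = 44.1361
deff = V_st / V_srs = 53.4736/44.1361 = 1.2116

deff ≈ 1.212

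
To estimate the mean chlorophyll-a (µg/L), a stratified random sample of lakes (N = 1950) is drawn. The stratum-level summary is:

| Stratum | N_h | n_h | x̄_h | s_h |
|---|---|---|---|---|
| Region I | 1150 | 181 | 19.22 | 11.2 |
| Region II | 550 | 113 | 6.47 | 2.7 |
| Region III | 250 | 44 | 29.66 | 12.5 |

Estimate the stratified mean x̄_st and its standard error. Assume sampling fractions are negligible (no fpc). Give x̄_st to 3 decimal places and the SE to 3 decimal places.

x̄_st = Σ W_h x̄_h = (1150·19.22 + 550·6.47 + 250·29.66)/1950 = 16.96231
V̂(x̄_st) = Σ W_h² s_h²/n_h, with W_h = N_h/N and N = 1950:
  stratum Region I: (1150/1950)²·11.2²/181 = 0.241037
  stratum Region II: (550/1950)²·2.7²/113 = 0.00513222
  stratum Region III: (250/1950)²·12.5²/44 = 0.0583684
V̂(x̄_st) = 0.304538
SE(x̄_st) = √0.304538 = 0.551849

x̄_st ≈ 16.962, SE ≈ 0.552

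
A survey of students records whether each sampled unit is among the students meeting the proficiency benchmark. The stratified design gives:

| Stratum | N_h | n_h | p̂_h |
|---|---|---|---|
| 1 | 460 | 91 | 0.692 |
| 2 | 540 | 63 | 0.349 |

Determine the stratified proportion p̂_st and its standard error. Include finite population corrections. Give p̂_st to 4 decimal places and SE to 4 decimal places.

p̂_st ≈ 0.5068, SE ≈ 0.0367

N = 1000; stratum weights W_h = N_h/N.
p̂_st = Σ W_h p̂_h = (460·0.692 + 540·0.349)/1000 = 0.50678
V̂(p̂_st) = Σ W_h² (1 − n_h/N_h) p̂_h(1−p̂_h)/(n_h−1):
  stratum 1: (460/1000)²·(1 − 91/460)·0.692·0.308/90 = 0.000401974
  stratum 2: (540/1000)²·(1 − 63/540)·0.349·0.651/62 = 0.000943902
V̂(p̂_st) = 0.00134588; SE = √V̂ = 0.0366862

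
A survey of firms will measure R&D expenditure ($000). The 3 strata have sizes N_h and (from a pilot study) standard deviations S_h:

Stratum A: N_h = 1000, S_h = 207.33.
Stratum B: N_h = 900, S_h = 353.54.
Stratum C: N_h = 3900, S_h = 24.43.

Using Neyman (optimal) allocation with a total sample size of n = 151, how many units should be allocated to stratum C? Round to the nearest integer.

Neyman allocation: n_h = n · N_h S_h / Σ N_i S_i, with n = 151.
  stratum A: N_h·S_h = 1000·207.33 = 207330.00
  stratum B: N_h·S_h = 900·353.54 = 318186.00
  stratum C: N_h·S_h = 3900·24.43 = 95277.00
Σ N_h S_h = 620793.00
n for stratum C = 151·95277.00/620793.00 = 23.175 → 23

23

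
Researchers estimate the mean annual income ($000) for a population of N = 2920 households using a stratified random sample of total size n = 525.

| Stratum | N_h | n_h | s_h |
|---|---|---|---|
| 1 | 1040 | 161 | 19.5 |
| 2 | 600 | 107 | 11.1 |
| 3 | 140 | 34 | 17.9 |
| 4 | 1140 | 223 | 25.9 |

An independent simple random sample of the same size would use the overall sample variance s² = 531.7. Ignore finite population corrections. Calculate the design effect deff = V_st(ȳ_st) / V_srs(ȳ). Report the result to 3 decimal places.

V̂(ȳ_st) = Σ W_h² s_h²/n_h, with W_h = N_h/N and N = 2920:
  stratum 1: (1040/2920)²·19.5²/161 = 0.299602
  stratum 2: (600/2920)²·11.1²/107 = 0.0486182
  stratum 3: (140/2920)²·17.9²/34 = 0.0216629
  stratum 4: (1140/2920)²·25.9²/223 = 0.458499
V_st = 0.828382
V_srs = s²/n = 531.7/525 = 1.01276
deff = V_st / V_srs = 0.828382/1.01276 = 0.8179

deff ≈ 0.818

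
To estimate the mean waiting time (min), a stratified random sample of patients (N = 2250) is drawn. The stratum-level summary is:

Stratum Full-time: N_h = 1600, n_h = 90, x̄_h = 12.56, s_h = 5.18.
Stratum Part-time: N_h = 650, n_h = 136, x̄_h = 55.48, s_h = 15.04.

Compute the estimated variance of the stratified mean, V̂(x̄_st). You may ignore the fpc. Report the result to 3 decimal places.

V̂(x̄_st) = Σ W_h² s_h²/n_h, with W_h = N_h/N and N = 2250:
  stratum Full-time: (1600/2250)²·5.18²/90 = 0.150762
  stratum Part-time: (650/2250)²·15.04²/136 = 0.138809
V̂(x̄_st) = 0.289571

V̂(x̄_st) ≈ 0.290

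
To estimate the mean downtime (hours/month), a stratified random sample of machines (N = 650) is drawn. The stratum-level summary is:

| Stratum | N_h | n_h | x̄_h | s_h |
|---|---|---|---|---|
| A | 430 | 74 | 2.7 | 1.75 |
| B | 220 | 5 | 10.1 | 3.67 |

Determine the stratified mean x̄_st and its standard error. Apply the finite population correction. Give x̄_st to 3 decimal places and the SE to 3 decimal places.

x̄_st = Σ W_h x̄_h = (430·2.7 + 220·10.1)/650 = 5.20462
V̂(x̄_st) = Σ W_h² (1 − n_h/N_h) s_h²/n_h, with W_h = N_h/N and N = 650:
  stratum A: (430/650)²·(1 − 74/430)·1.75²/74 = 0.0149946
  stratum B: (220/650)²·(1 − 5/220)·3.67²/5 = 0.301576
V̂(x̄_st) = 0.31657
SE(x̄_st) = √0.31657 = 0.562646

x̄_st ≈ 5.205, SE ≈ 0.563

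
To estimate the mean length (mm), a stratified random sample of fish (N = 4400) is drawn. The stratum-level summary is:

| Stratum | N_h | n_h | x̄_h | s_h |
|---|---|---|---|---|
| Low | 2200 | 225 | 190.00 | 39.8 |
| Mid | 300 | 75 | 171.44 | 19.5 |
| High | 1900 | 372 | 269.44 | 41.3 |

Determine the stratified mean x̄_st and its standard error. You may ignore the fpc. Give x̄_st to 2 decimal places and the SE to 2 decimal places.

x̄_st = Σ W_h x̄_h = (2200·190.00 + 300·171.44 + 1900·269.44)/4400 = 223.03818
V̂(x̄_st) = Σ W_h² s_h²/n_h, with W_h = N_h/N and N = 4400:
  stratum Low: (2200/4400)²·39.8²/225 = 1.76004
  stratum Mid: (300/4400)²·19.5²/75 = 0.0235692
  stratum High: (1900/4400)²·41.3²/372 = 0.854986
V̂(x̄_st) = 2.6386
SE(x̄_st) = √2.6386 = 1.62438

x̄_st ≈ 223.04, SE ≈ 1.62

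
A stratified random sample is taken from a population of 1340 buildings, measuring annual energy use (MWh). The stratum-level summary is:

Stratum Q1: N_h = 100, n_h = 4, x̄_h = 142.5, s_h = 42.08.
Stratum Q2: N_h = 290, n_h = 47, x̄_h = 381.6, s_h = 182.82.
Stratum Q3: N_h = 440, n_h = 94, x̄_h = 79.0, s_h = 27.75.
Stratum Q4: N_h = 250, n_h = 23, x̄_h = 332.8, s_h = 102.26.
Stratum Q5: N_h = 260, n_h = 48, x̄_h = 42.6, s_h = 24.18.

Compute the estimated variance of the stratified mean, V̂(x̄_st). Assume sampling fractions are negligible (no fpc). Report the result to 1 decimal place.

V̂(x̄_st) = Σ W_h² s_h²/n_h, with W_h = N_h/N and N = 1340:
  stratum Q1: (100/1340)²·42.08²/4 = 2.46537
  stratum Q2: (290/1340)²·182.82²/47 = 33.307
  stratum Q3: (440/1340)²·27.75²/94 = 0.883271
  stratum Q4: (250/1340)²·102.26²/23 = 15.8254
  stratum Q5: (260/1340)²·24.18²/48 = 0.458573
V̂(x̄_st) = 52.9396

V̂(x̄_st) ≈ 52.9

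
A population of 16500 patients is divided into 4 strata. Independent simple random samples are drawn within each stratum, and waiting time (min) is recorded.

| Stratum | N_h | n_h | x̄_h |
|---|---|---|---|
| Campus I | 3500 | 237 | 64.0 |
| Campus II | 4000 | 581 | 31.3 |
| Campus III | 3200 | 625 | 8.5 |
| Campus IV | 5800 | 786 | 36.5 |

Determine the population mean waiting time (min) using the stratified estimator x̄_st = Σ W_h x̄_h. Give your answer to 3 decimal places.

N = Σ N_h = 16500. Stratum weights W_h = N_h/N.
x̄_st = (3500·64.0 + 4000·31.3 + 3200·8.5 + 5800·36.5) / 16500 = 35.64242

x̄_st ≈ 35.642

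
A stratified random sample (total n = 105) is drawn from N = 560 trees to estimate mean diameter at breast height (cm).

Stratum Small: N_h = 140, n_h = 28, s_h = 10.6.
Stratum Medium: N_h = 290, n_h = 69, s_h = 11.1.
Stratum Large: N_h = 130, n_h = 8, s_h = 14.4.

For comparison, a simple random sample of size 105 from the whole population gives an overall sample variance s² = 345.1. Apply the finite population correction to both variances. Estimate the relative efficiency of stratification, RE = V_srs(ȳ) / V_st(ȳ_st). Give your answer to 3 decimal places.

RE ≈ 1.423

V̂(ȳ_st) = Σ W_h² (1 − n_h/N_h) s_h²/n_h, with W_h = N_h/N and N = 560:
  stratum Small: (140/560)²·(1 − 28/140)·10.6²/28 = 0.200643
  stratum Medium: (290/560)²·(1 − 69/290)·11.1²/69 = 0.364931
  stratum Large: (130/560)²·(1 − 8/130)·14.4²/8 = 1.31088
V_st = 1.87645
V_srs = (1 − 105/560)·345.1/105 = 2.67042
Relative efficiency = V_srs / V_st = 2.67042/1.87645 = 1.4231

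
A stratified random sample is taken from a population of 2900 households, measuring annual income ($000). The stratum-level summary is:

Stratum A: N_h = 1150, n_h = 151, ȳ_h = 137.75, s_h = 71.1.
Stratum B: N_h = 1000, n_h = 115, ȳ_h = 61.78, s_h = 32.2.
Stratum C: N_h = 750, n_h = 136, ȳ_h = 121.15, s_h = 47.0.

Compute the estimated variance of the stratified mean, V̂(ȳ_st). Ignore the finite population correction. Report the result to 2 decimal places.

V̂(ȳ_st) ≈ 7.42

V̂(ȳ_st) = Σ W_h² s_h²/n_h, with W_h = N_h/N and N = 2900:
  stratum A: (1150/2900)²·71.1²/151 = 5.26456
  stratum B: (1000/2900)²·32.2²/115 = 1.07206
  stratum C: (750/2900)²·47.0²/136 = 1.08638
V̂(ȳ_st) = 7.423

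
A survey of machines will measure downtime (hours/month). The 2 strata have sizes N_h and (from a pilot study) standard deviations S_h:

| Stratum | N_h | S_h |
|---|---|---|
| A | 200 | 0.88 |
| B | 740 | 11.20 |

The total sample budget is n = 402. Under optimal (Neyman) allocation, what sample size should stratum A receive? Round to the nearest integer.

8

Neyman allocation: n_h = n · N_h S_h / Σ N_i S_i, with n = 402.
  stratum A: N_h·S_h = 200·0.88 = 176.00
  stratum B: N_h·S_h = 740·11.20 = 8288.00
Σ N_h S_h = 8464.00
n for stratum A = 402·176.00/8464.00 = 8.359 → 8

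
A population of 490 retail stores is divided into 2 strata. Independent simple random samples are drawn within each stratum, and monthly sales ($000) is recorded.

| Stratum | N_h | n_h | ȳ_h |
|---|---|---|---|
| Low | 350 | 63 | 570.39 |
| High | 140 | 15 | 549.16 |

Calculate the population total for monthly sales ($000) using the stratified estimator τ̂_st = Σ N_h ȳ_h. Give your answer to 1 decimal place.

τ̂_st ≈ 276518.9

τ̂_st = Σ N_h ȳ_h = 350·570.39 + 140·549.16 = 276518.9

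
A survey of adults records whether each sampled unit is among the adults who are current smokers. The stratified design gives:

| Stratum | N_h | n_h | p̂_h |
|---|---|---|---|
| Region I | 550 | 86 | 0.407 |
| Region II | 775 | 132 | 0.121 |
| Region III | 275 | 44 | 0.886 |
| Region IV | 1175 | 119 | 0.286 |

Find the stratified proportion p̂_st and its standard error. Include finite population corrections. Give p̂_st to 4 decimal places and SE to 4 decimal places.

p̂_st ≈ 0.3234, SE ≈ 0.0211

N = 2775; stratum weights W_h = N_h/N.
p̂_st = Σ W_h p̂_h = (550·0.407 + 775·0.121 + 275·0.886 + 1175·0.286)/2775 = 0.32336
V̂(p̂_st) = Σ W_h² (1 − n_h/N_h) p̂_h(1−p̂_h)/(n_h−1):
  stratum Region I: (550/2775)²·(1 − 86/550)·0.407·0.593/85 = 9.4099e-05
  stratum Region II: (775/2775)²·(1 − 132/775)·0.121·0.879/131 = 5.25399e-05
  stratum Region III: (275/2775)²·(1 − 44/275)·0.886·0.114/43 = 1.93771e-05
  stratum Region IV: (1175/2775)²·(1 − 119/1175)·0.286·0.714/118 = 0.000278842
V̂(p̂_st) = 0.000444858; SE = √V̂ = 0.0210917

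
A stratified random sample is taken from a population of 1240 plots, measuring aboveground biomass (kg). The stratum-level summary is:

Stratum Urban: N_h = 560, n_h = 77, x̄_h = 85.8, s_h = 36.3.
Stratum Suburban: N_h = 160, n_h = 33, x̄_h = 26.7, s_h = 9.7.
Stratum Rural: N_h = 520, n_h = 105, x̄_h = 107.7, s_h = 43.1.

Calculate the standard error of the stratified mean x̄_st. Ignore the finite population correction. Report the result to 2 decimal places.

V̂(x̄_st) = Σ W_h² s_h²/n_h, with W_h = N_h/N and N = 1240:
  stratum Urban: (560/1240)²·36.3²/77 = 3.49024
  stratum Suburban: (160/1240)²·9.7²/33 = 0.0474708
  stratum Rural: (520/1240)²·43.1²/105 = 3.1112
V̂(x̄_st) = 6.64891
SE(x̄_st) = √6.64891 = 2.57855

SE(x̄_st) ≈ 2.58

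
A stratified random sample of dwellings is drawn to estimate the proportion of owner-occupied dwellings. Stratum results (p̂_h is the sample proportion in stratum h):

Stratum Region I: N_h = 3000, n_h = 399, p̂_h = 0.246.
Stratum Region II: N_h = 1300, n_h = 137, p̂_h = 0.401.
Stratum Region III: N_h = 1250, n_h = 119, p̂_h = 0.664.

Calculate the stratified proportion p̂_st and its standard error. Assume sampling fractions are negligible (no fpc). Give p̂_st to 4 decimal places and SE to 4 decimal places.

p̂_st ≈ 0.3765, SE ≈ 0.0181

N = 5550; stratum weights W_h = N_h/N.
p̂_st = Σ W_h p̂_h = (3000·0.246 + 1300·0.401 + 1250·0.664)/5550 = 0.37645
V̂(p̂_st) = Σ W_h² p̂_h(1−p̂_h)/(n_h−1):
  stratum Region I: (3000/5550)²·0.246·0.754/398 = 0.00013617
  stratum Region II: (1300/5550)²·0.401·0.599/136 = 9.69021e-05
  stratum Region III: (1250/5550)²·0.664·0.336/118 = 9.5909e-05
V̂(p̂_st) = 0.000328981; SE = √V̂ = 0.0181378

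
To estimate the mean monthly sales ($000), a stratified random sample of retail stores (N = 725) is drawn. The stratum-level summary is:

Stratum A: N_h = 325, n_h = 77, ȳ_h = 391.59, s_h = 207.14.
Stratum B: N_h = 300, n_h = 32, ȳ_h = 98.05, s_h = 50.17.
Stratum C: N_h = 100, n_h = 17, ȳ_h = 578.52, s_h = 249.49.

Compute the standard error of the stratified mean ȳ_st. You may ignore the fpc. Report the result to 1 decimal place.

SE(ȳ_st) ≈ 14.0

V̂(ȳ_st) = Σ W_h² s_h²/n_h, with W_h = N_h/N and N = 725:
  stratum A: (325/725)²·207.14²/77 = 111.977
  stratum B: (300/725)²·50.17²/32 = 13.4681
  stratum C: (100/725)²·249.49²/17 = 69.6597
V̂(ȳ_st) = 195.104
SE(ȳ_st) = √195.104 = 13.968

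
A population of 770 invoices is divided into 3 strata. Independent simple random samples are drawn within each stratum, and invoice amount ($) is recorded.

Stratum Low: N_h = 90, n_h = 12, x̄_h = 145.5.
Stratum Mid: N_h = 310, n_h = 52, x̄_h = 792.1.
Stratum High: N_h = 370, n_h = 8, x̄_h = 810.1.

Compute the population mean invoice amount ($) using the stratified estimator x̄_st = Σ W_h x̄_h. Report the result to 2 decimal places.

N = Σ N_h = 770. Stratum weights W_h = N_h/N.
x̄_st = (90·145.5 + 310·792.1 + 370·810.1) / 770 = 725.1727

x̄_st ≈ 725.17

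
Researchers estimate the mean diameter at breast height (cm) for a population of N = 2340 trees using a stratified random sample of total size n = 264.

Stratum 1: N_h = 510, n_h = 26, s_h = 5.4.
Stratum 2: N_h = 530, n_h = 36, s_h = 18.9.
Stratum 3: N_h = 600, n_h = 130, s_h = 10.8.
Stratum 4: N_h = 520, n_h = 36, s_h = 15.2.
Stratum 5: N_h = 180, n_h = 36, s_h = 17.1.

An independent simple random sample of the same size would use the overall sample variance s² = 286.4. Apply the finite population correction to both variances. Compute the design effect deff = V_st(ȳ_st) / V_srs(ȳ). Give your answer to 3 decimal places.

deff ≈ 0.940

V̂(ȳ_st) = Σ W_h² (1 − n_h/N_h) s_h²/n_h, with W_h = N_h/N and N = 2340:
  stratum 1: (510/2340)²·(1 − 26/510)·5.4²/26 = 0.0505589
  stratum 2: (530/2340)²·(1 − 36/530)·18.9²/36 = 0.474452
  stratum 3: (600/2340)²·(1 − 130/600)·10.8²/130 = 0.0462085
  stratum 4: (520/2340)²·(1 − 36/520)·15.2²/36 = 0.294986
  stratum 5: (180/2340)²·(1 − 36/180)·17.1²/36 = 0.0384497
V_st = 0.904655
V_srs = (1 − 264/2340)·286.4/264 = 0.962455
deff = V_st / V_srs = 0.904655/0.962455 = 0.9399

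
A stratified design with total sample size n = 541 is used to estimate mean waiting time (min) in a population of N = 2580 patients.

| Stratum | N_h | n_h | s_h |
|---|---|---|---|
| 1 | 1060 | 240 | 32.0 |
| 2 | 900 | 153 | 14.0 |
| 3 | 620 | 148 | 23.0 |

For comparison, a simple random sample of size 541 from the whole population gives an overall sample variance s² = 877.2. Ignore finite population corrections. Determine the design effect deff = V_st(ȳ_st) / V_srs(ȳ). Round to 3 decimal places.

deff ≈ 0.668

V̂(ȳ_st) = Σ W_h² s_h²/n_h, with W_h = N_h/N and N = 2580:
  stratum 1: (1060/2580)²·32.0²/240 = 0.720213
  stratum 2: (900/2580)²·14.0²/153 = 0.155887
  stratum 3: (620/2580)²·23.0²/148 = 0.206413
V_st = 1.08251
V_srs = s²/n = 877.2/541 = 1.62144
deff = V_st / V_srs = 1.08251/1.62144 = 0.6676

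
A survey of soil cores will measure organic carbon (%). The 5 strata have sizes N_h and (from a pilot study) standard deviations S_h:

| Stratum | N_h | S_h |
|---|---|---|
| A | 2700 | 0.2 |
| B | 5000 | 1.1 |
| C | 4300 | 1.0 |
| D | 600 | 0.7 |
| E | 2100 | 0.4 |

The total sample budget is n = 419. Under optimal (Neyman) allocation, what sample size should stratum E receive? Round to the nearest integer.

30

Neyman allocation: n_h = n · N_h S_h / Σ N_i S_i, with n = 419.
  stratum A: N_h·S_h = 2700·0.2 = 540.00
  stratum B: N_h·S_h = 5000·1.1 = 5500.00
  stratum C: N_h·S_h = 4300·1.0 = 4300.00
  stratum D: N_h·S_h = 600·0.7 = 420.00
  stratum E: N_h·S_h = 2100·0.4 = 840.00
Σ N_h S_h = 11600.00
n for stratum E = 419·840.00/11600.00 = 30.341 → 30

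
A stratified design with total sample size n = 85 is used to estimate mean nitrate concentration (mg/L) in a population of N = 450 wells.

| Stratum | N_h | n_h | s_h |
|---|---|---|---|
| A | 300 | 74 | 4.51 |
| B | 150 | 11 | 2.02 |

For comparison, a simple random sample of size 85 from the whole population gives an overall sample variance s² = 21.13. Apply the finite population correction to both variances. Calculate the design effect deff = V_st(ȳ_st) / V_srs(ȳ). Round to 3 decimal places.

deff ≈ 0.646

V̂(ȳ_st) = Σ W_h² (1 − n_h/N_h) s_h²/n_h, with W_h = N_h/N and N = 450:
  stratum A: (300/450)²·(1 − 74/300)·4.51²/74 = 0.0920293
  stratum B: (150/450)²·(1 − 11/150)·2.02²/11 = 0.0381936
V_st = 0.130223
V_srs = (1 − 85/450)·21.13/85 = 0.201633
deff = V_st / V_srs = 0.130223/0.201633 = 0.6458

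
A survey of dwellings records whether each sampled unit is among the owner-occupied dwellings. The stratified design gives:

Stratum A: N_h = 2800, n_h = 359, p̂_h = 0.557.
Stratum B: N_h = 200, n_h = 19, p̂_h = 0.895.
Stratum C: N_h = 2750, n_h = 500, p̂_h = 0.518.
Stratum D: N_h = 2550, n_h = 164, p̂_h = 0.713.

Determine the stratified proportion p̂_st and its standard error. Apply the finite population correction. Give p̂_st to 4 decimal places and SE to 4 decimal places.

p̂_st ≈ 0.6002, SE ≈ 0.0151

N = 8300; stratum weights W_h = N_h/N.
p̂_st = Σ W_h p̂_h = (2800·0.557 + 200·0.895 + 2750·0.518 + 2550·0.713)/8300 = 0.60015
V̂(p̂_st) = Σ W_h² (1 − n_h/N_h) p̂_h(1−p̂_h)/(n_h−1):
  stratum A: (2800/8300)²·(1 − 359/2800)·0.557·0.443/358 = 6.83826e-05
  stratum B: (200/8300)²·(1 − 19/200)·0.895·0.105/18 = 2.74342e-06
  stratum C: (2750/8300)²·(1 − 500/2750)·0.518·0.482/499 = 4.49402e-05
  stratum D: (2550/8300)²·(1 − 164/2550)·0.713·0.287/163 = 0.000110876
V̂(p̂_st) = 0.000226942; SE = √V̂ = 0.0150646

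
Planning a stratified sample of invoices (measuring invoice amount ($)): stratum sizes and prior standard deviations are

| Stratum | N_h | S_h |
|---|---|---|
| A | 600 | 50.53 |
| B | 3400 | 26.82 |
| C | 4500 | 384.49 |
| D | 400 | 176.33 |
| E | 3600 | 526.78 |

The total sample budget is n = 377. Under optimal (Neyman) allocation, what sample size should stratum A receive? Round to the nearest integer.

3

Neyman allocation: n_h = n · N_h S_h / Σ N_i S_i, with n = 377.
  stratum A: N_h·S_h = 600·50.53 = 30318.00
  stratum B: N_h·S_h = 3400·26.82 = 91188.00
  stratum C: N_h·S_h = 4500·384.49 = 1730205.00
  stratum D: N_h·S_h = 400·176.33 = 70532.00
  stratum E: N_h·S_h = 3600·526.78 = 1896408.00
Σ N_h S_h = 3818651.00
n for stratum A = 377·30318.00/3818651.00 = 2.993 → 3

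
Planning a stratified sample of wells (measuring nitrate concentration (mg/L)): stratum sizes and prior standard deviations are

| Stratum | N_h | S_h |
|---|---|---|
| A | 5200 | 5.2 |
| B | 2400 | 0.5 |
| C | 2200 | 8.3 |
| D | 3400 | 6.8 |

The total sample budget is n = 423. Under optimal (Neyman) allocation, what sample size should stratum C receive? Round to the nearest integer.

Neyman allocation: n_h = n · N_h S_h / Σ N_i S_i, with n = 423.
  stratum A: N_h·S_h = 5200·5.2 = 27040.00
  stratum B: N_h·S_h = 2400·0.5 = 1200.00
  stratum C: N_h·S_h = 2200·8.3 = 18260.00
  stratum D: N_h·S_h = 3400·6.8 = 23120.00
Σ N_h S_h = 69620.00
n for stratum C = 423·18260.00/69620.00 = 110.945 → 111

111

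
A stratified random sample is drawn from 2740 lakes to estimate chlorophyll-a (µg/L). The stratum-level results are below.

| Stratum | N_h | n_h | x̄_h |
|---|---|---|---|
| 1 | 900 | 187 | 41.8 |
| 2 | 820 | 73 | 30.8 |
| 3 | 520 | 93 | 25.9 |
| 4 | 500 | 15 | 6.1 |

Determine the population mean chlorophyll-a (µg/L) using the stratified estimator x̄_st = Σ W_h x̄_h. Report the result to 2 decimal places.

N = Σ N_h = 2740. Stratum weights W_h = N_h/N.
x̄_st = (900·41.8 + 820·30.8 + 520·25.9 + 500·6.1) / 2740 = 28.9759

x̄_st ≈ 28.98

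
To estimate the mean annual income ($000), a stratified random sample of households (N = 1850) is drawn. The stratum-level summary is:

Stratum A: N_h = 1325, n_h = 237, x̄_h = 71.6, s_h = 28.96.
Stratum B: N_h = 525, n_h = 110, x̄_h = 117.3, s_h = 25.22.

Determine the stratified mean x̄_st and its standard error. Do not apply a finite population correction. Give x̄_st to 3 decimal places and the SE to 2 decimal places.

x̄_st ≈ 84.569, SE ≈ 1.51

x̄_st = Σ W_h x̄_h = (1325·71.6 + 525·117.3)/1850 = 84.56892
V̂(x̄_st) = Σ W_h² s_h²/n_h, with W_h = N_h/N and N = 1850:
  stratum A: (1325/1850)²·28.96²/237 = 1.81525
  stratum B: (525/1850)²·25.22²/110 = 0.465664
V̂(x̄_st) = 2.28092
SE(x̄_st) = √2.28092 = 1.51027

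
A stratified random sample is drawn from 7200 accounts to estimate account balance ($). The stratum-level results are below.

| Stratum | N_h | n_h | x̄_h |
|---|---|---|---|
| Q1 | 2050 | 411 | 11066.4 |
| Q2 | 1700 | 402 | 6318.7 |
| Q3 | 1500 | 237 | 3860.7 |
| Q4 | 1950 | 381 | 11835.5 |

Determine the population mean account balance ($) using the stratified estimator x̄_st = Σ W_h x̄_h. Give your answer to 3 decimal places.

x̄_st ≈ 8652.526

N = Σ N_h = 7200. Stratum weights W_h = N_h/N.
x̄_st = (2050·11066.4 + 1700·6318.7 + 1500·3860.7 + 1950·11835.5) / 7200 = 8652.52569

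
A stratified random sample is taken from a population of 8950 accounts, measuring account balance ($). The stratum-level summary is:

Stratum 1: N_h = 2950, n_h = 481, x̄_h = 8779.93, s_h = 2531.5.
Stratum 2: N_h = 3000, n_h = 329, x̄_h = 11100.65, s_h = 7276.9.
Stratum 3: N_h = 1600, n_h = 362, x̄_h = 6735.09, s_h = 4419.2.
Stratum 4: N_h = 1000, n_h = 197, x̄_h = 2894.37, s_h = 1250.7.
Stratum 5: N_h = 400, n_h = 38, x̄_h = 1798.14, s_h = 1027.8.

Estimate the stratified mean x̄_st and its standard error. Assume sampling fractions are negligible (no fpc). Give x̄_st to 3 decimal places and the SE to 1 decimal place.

x̄_st ≈ 8222.627, SE ≈ 146.3

x̄_st = Σ W_h x̄_h = (2950·8779.93 + 3000·11100.65 + 1600·6735.09 + 1000·2894.37 + 400·1798.14)/8950 = 8222.62721
V̂(x̄_st) = Σ W_h² s_h²/n_h, with W_h = N_h/N and N = 8950:
  stratum 1: (2950/8950)²·2531.5²/481 = 1447.47
  stratum 2: (3000/8950)²·7276.9²/329 = 18084
  stratum 3: (1600/8950)²·4419.2²/362 = 1724.14
  stratum 4: (1000/8950)²·1250.7²/197 = 99.1275
  stratum 5: (400/8950)²·1027.8²/38 = 55.5274
V̂(x̄_st) = 21410.2
SE(x̄_st) = √21410.2 = 146.322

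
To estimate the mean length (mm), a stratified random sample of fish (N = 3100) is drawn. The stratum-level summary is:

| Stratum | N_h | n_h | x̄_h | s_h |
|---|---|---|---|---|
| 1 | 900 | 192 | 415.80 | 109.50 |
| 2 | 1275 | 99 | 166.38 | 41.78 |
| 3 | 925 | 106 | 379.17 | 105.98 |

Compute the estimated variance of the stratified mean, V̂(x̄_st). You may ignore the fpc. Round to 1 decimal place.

V̂(x̄_st) = Σ W_h² s_h²/n_h, with W_h = N_h/N and N = 3100:
  stratum 1: (900/3100)²·109.50²/192 = 5.26367
  stratum 2: (1275/3100)²·41.78²/99 = 2.98263
  stratum 3: (925/3100)²·105.98²/106 = 9.43413
V̂(x̄_st) = 17.6804

V̂(x̄_st) ≈ 17.7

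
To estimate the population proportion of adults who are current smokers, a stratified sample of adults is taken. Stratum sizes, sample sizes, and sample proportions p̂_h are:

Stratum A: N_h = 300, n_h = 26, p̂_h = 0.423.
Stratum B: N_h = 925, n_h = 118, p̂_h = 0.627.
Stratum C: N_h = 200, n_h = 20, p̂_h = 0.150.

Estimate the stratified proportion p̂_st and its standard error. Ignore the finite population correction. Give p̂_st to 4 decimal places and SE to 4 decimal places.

N = 1425; stratum weights W_h = N_h/N.
p̂_st = Σ W_h p̂_h = (300·0.423 + 925·0.627 + 200·0.150)/1425 = 0.51711
V̂(p̂_st) = Σ W_h² p̂_h(1−p̂_h)/(n_h−1):
  stratum A: (300/1425)²·0.423·0.577/25 = 0.000432702
  stratum B: (925/1425)²·0.627·0.373/117 = 0.000842256
  stratum C: (200/1425)²·0.150·0.850/19 = 0.000132186
V̂(p̂_st) = 0.00140714; SE = √V̂ = 0.0375119

p̂_st ≈ 0.5171, SE ≈ 0.0375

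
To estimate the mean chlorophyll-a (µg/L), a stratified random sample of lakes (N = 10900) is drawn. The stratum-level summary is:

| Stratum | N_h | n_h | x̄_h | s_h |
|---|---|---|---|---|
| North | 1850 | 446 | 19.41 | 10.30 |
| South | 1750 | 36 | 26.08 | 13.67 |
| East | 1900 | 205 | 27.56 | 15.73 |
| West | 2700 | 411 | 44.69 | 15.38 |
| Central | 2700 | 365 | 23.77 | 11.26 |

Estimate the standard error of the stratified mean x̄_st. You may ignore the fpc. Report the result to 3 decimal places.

V̂(x̄_st) = Σ W_h² s_h²/n_h, with W_h = N_h/N and N = 10900:
  stratum North: (1850/10900)²·10.30²/446 = 0.0068522
  stratum South: (1750/10900)²·13.67²/36 = 0.1338
  stratum East: (1900/10900)²·15.73²/205 = 0.036674
  stratum West: (2700/10900)²·15.38²/411 = 0.0353139
  stratum Central: (2700/10900)²·11.26²/365 = 0.0213137
V̂(x̄_st) = 0.233954
SE(x̄_st) = √0.233954 = 0.483688

SE(x̄_st) ≈ 0.484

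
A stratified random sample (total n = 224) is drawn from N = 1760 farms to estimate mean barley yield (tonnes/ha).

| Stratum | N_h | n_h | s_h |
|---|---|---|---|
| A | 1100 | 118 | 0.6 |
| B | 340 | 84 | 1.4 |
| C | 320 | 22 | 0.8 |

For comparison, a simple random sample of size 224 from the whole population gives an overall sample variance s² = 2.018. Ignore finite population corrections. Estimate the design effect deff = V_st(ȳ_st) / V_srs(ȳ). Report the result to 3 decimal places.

deff ≈ 0.336

V̂(ȳ_st) = Σ W_h² s_h²/n_h, with W_h = N_h/N and N = 1760:
  stratum A: (1100/1760)²·0.6²/118 = 0.00119174
  stratum B: (340/1760)²·1.4²/84 = 0.000870782
  stratum C: (320/1760)²·0.8²/22 = 0.000961683
V_st = 0.0030242
V_srs = s²/n = 2.018/224 = 0.00900893
deff = V_st / V_srs = 0.0030242/0.00900893 = 0.3357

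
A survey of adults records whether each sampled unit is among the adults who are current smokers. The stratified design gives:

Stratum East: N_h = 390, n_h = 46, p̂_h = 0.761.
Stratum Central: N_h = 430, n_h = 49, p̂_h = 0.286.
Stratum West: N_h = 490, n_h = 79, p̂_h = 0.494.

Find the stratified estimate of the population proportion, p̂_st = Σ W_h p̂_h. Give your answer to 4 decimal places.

N = 1310; stratum weights W_h = N_h/N.
p̂_st = Σ W_h p̂_h = (390·0.761 + 430·0.286 + 490·0.494)/1310 = 0.50521

p̂_st ≈ 0.5052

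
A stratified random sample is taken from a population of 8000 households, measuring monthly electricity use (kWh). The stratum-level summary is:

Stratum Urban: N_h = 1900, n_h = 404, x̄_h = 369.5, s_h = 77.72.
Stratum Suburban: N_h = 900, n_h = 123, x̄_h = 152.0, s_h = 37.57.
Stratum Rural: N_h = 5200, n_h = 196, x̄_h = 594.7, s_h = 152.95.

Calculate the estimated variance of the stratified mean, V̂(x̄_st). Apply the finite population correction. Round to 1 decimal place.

V̂(x̄_st) = Σ W_h² (1 − n_h/N_h) s_h²/n_h, with W_h = N_h/N and N = 8000:
  stratum Urban: (1900/8000)²·(1 − 404/1900)·77.72²/404 = 0.664033
  stratum Suburban: (900/8000)²·(1 − 123/900)·37.57²/123 = 0.125389
  stratum Rural: (5200/8000)²·(1 − 196/5200)·152.95²/196 = 48.527
V̂(x̄_st) = 49.3164

V̂(x̄_st) ≈ 49.3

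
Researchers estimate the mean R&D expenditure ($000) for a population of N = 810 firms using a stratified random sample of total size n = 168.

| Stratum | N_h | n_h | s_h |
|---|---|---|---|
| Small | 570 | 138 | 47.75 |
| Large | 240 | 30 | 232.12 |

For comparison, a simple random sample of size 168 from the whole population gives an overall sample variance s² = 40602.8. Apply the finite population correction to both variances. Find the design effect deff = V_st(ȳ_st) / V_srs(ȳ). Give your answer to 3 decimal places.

V̂(ȳ_st) = Σ W_h² (1 − n_h/N_h) s_h²/n_h, with W_h = N_h/N and N = 810:
  stratum Small: (570/810)²·(1 − 138/570)·47.75²/138 = 6.20092
  stratum Large: (240/810)²·(1 − 30/240)·232.12²/30 = 137.964
V_st = 144.164
V_srs = (1 − 168/810)·40602.8/168 = 191.556
deff = V_st / V_srs = 144.164/191.556 = 0.7526

deff ≈ 0.753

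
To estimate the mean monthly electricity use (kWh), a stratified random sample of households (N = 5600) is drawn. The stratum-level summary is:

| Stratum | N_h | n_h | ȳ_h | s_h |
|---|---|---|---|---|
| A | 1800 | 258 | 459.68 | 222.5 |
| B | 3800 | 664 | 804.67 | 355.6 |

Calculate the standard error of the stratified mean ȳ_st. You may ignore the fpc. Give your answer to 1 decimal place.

SE(ȳ_st) ≈ 10.4

V̂(ȳ_st) = Σ W_h² s_h²/n_h, with W_h = N_h/N and N = 5600:
  stratum A: (1800/5600)²·222.5²/258 = 19.8248
  stratum B: (3800/5600)²·355.6²/664 = 87.6893
V̂(ȳ_st) = 107.514
SE(ȳ_st) = √107.514 = 10.3689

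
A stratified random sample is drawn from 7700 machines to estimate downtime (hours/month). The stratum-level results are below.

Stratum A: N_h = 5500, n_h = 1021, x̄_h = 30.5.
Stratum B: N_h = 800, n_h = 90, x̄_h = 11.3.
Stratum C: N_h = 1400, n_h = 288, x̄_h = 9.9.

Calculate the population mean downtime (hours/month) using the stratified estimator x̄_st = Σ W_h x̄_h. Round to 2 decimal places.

x̄_st ≈ 24.76

N = Σ N_h = 7700. Stratum weights W_h = N_h/N.
x̄_st = (5500·30.5 + 800·11.3 + 1400·9.9) / 7700 = 24.7597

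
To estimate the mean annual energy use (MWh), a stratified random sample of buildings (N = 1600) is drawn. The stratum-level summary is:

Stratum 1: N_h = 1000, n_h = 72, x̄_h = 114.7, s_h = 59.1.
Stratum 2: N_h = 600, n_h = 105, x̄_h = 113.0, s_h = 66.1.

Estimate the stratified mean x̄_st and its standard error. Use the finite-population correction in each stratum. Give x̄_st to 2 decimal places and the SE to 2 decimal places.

x̄_st ≈ 114.06, SE ≈ 4.73

x̄_st = Σ W_h x̄_h = (1000·114.7 + 600·113.0)/1600 = 114.06250
V̂(x̄_st) = Σ W_h² (1 − n_h/N_h) s_h²/n_h, with W_h = N_h/N and N = 1600:
  stratum 1: (1000/1600)²·(1 − 72/1000)·59.1²/72 = 17.5853
  stratum 2: (600/1600)²·(1 − 105/600)·66.1²/105 = 4.82759
V̂(x̄_st) = 22.4129
SE(x̄_st) = √22.4129 = 4.73423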